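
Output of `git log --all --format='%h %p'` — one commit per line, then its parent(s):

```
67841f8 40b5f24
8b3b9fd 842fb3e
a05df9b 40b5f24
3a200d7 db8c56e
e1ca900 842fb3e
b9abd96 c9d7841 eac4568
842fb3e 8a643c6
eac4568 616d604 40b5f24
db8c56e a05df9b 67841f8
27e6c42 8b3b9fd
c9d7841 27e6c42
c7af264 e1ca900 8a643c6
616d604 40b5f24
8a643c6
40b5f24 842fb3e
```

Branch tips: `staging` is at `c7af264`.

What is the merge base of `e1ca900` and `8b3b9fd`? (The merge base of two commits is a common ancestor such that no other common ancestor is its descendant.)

842fb3e

Ancestors of e1ca900: {842fb3e, 8a643c6, e1ca900}.
Ancestors of 8b3b9fd: {842fb3e, 8a643c6, 8b3b9fd}.
Common ancestors: {842fb3e, 8a643c6}.
Among these, 842fb3e is not an ancestor of any other common ancestor — it is the merge base.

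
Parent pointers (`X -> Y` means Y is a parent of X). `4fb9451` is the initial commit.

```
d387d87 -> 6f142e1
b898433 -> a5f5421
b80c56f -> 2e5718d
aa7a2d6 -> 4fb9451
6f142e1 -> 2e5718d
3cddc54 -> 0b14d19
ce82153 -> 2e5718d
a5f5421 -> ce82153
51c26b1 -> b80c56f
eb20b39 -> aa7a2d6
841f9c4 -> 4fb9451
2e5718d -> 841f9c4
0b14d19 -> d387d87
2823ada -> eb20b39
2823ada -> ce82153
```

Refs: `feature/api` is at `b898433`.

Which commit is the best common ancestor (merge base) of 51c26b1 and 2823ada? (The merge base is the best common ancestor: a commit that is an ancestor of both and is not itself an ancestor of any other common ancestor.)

2e5718d

Ancestors of 51c26b1: {2e5718d, 4fb9451, 51c26b1, 841f9c4, b80c56f}.
Ancestors of 2823ada: {2823ada, 2e5718d, 4fb9451, 841f9c4, aa7a2d6, ce82153, eb20b39}.
Common ancestors: {2e5718d, 4fb9451, 841f9c4}.
Among these, 2e5718d is not an ancestor of any other common ancestor — it is the merge base.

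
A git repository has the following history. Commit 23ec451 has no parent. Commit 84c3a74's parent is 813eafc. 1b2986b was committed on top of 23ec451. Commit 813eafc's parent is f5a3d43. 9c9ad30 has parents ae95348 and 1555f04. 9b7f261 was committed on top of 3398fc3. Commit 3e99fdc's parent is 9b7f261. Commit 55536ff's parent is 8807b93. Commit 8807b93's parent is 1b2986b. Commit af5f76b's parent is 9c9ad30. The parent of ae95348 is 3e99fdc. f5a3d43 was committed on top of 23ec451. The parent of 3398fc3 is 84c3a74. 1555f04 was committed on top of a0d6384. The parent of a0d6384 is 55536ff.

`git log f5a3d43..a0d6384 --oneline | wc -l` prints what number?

Reachable from a0d6384: {1b2986b, 23ec451, 55536ff, 8807b93, a0d6384}.
Reachable from f5a3d43: {23ec451, f5a3d43}.
In a0d6384's history but not f5a3d43's: {1b2986b, 55536ff, 8807b93, a0d6384} — 4 commits.

4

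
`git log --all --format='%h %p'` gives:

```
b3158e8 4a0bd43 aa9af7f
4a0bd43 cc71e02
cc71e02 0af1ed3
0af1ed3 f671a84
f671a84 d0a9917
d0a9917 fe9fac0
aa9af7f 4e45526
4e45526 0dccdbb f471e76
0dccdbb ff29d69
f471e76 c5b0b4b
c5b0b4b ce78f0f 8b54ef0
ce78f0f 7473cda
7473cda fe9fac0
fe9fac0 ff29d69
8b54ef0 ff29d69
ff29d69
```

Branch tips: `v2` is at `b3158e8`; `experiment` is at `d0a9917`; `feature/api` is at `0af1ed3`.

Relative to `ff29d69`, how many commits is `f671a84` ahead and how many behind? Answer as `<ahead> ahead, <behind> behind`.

3 ahead, 0 behind

Reachable from f671a84: {d0a9917, f671a84, fe9fac0, ff29d69}.
Reachable from ff29d69: {ff29d69}.
Only in f671a84's history (ahead): {d0a9917, f671a84, fe9fac0} — 3.
Only in ff29d69's history (behind): {} — 0.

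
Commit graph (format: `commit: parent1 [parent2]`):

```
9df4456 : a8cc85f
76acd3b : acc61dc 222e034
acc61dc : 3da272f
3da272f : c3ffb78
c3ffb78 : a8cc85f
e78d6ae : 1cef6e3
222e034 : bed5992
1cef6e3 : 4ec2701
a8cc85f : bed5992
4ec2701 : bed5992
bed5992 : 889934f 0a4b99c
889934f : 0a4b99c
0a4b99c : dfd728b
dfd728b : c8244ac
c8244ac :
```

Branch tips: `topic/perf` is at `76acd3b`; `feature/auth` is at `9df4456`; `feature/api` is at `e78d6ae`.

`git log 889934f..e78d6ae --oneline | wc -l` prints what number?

Reachable from e78d6ae: {0a4b99c, 1cef6e3, 4ec2701, 889934f, bed5992, c8244ac, dfd728b, e78d6ae}.
Reachable from 889934f: {0a4b99c, 889934f, c8244ac, dfd728b}.
In e78d6ae's history but not 889934f's: {1cef6e3, 4ec2701, bed5992, e78d6ae} — 4 commits.

4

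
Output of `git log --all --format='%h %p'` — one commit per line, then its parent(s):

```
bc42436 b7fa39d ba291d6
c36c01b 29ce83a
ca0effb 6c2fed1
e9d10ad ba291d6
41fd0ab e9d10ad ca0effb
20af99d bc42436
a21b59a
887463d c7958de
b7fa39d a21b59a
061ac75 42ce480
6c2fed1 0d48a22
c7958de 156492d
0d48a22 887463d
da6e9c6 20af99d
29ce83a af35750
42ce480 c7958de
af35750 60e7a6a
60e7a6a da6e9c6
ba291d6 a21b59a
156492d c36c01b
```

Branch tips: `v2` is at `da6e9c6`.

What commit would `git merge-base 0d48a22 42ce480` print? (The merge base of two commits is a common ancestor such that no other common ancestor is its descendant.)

c7958de

Ancestors of 0d48a22: {0d48a22, 156492d, 20af99d, 29ce83a, 60e7a6a, 887463d, a21b59a, af35750, b7fa39d, ba291d6, bc42436, c36c01b, c7958de, da6e9c6}.
Ancestors of 42ce480: {156492d, 20af99d, 29ce83a, 42ce480, 60e7a6a, a21b59a, af35750, b7fa39d, ba291d6, bc42436, c36c01b, c7958de, da6e9c6}.
Common ancestors: {156492d, 20af99d, 29ce83a, 60e7a6a, a21b59a, af35750, b7fa39d, ba291d6, bc42436, c36c01b, c7958de, da6e9c6}.
Among these, c7958de is not an ancestor of any other common ancestor — it is the merge base.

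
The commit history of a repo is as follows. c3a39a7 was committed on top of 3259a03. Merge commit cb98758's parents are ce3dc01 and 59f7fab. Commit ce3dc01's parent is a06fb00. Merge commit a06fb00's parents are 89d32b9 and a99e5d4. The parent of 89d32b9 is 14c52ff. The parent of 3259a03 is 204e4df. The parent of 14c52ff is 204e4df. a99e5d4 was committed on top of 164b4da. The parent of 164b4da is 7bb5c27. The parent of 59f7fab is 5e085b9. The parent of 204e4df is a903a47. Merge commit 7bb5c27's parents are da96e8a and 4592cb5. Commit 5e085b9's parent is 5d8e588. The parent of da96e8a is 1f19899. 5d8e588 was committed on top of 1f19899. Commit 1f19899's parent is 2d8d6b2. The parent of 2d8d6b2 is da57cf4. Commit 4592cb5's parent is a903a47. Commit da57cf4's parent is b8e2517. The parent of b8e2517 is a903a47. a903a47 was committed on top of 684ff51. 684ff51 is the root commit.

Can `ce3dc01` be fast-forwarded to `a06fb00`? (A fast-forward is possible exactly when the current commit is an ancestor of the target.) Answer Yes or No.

No

A fast-forward from ce3dc01 to a06fb00 is possible iff ce3dc01 is an ancestor of a06fb00.
Ancestors of a06fb00: {14c52ff, 164b4da, 1f19899, 204e4df, 2d8d6b2, 4592cb5, 684ff51, 7bb5c27, 89d32b9, a06fb00, a903a47, a99e5d4, b8e2517, da57cf4, da96e8a}.
ce3dc01 is not among them, so fast-forward is not possible.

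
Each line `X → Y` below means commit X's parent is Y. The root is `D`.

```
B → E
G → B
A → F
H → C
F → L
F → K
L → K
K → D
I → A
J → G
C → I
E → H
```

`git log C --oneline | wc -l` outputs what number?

7

Walking parent pointers from C: reachable set = {A, C, D, F, I, K, L}.
That is 7 commits.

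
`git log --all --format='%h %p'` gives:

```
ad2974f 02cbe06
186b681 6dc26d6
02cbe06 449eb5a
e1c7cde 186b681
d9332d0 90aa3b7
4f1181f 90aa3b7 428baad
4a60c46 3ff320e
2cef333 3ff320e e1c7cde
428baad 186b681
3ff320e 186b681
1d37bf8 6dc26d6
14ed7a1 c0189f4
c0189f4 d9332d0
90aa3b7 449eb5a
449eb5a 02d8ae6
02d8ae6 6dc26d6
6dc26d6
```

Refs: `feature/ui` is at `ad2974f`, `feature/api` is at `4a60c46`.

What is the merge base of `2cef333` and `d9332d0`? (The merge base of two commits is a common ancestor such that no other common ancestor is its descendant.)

6dc26d6

Ancestors of 2cef333: {186b681, 2cef333, 3ff320e, 6dc26d6, e1c7cde}.
Ancestors of d9332d0: {02d8ae6, 449eb5a, 6dc26d6, 90aa3b7, d9332d0}.
Common ancestors: {6dc26d6}.
The only common ancestor is 6dc26d6, so it is the merge base.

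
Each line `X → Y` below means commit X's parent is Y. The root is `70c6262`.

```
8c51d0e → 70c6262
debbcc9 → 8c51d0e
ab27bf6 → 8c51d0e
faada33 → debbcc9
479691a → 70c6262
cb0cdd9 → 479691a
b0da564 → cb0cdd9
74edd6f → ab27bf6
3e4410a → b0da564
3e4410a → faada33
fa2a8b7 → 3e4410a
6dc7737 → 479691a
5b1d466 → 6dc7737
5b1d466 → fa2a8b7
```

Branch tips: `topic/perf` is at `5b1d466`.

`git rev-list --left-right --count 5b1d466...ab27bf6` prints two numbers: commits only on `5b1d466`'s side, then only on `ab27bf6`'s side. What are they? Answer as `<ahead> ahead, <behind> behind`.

9 ahead, 1 behind

Reachable from 5b1d466: {3e4410a, 479691a, 5b1d466, 6dc7737, 70c6262, 8c51d0e, b0da564, cb0cdd9, debbcc9, fa2a8b7, faada33}.
Reachable from ab27bf6: {70c6262, 8c51d0e, ab27bf6}.
Only in 5b1d466's history (ahead): {3e4410a, 479691a, 5b1d466, 6dc7737, b0da564, cb0cdd9, debbcc9, fa2a8b7, faada33} — 9.
Only in ab27bf6's history (behind): {ab27bf6} — 1.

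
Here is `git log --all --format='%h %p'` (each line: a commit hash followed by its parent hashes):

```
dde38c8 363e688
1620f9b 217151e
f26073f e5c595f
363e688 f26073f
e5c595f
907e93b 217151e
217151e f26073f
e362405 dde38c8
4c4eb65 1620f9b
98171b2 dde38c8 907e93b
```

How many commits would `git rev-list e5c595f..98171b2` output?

Reachable from 98171b2: {217151e, 363e688, 907e93b, 98171b2, dde38c8, e5c595f, f26073f}.
Reachable from e5c595f: {e5c595f}.
In 98171b2's history but not e5c595f's: {217151e, 363e688, 907e93b, 98171b2, dde38c8, f26073f} — 6 commits.

6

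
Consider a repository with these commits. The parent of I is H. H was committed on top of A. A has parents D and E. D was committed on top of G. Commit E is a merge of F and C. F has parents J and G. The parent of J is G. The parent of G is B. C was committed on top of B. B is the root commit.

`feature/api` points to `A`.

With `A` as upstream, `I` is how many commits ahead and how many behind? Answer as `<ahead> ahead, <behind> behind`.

Reachable from I: {A, B, C, D, E, F, G, H, I, J}.
Reachable from A: {A, B, C, D, E, F, G, J}.
Only in I's history (ahead): {H, I} — 2.
Only in A's history (behind): {} — 0.

2 ahead, 0 behind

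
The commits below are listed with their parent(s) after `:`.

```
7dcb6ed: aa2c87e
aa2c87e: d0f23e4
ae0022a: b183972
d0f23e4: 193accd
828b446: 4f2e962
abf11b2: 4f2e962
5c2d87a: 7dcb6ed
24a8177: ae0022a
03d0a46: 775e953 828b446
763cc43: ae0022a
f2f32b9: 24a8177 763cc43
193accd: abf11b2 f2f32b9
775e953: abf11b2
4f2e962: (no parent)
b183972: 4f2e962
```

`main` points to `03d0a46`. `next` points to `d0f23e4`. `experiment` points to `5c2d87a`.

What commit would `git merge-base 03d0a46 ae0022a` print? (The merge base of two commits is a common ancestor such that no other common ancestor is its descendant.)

4f2e962

Ancestors of 03d0a46: {03d0a46, 4f2e962, 775e953, 828b446, abf11b2}.
Ancestors of ae0022a: {4f2e962, ae0022a, b183972}.
Common ancestors: {4f2e962}.
The only common ancestor is 4f2e962, so it is the merge base.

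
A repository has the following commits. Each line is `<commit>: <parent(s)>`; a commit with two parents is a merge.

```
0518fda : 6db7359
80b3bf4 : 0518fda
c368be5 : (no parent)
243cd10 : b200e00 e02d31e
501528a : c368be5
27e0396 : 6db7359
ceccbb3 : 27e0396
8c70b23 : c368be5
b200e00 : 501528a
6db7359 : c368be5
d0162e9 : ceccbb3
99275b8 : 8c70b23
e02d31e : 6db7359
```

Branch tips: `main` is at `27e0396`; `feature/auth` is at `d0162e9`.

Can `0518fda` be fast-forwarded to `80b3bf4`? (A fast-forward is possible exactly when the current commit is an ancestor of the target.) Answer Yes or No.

A fast-forward from 0518fda to 80b3bf4 is possible iff 0518fda is an ancestor of 80b3bf4.
Ancestors of 80b3bf4: {0518fda, 6db7359, 80b3bf4, c368be5}.
0518fda is among them, so fast-forward is possible.

Yes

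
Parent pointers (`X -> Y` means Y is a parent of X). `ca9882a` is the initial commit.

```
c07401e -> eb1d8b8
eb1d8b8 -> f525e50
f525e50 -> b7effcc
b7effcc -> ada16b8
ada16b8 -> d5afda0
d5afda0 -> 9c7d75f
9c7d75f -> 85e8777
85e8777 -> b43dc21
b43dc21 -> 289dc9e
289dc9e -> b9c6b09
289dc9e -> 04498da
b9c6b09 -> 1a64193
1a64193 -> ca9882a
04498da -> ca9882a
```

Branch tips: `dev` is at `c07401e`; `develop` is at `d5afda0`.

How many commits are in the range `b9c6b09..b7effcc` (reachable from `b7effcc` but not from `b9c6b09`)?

Reachable from b7effcc: {04498da, 1a64193, 289dc9e, 85e8777, 9c7d75f, ada16b8, b43dc21, b7effcc, b9c6b09, ca9882a, d5afda0}.
Reachable from b9c6b09: {1a64193, b9c6b09, ca9882a}.
In b7effcc's history but not b9c6b09's: {04498da, 289dc9e, 85e8777, 9c7d75f, ada16b8, b43dc21, b7effcc, d5afda0} — 8 commits.

8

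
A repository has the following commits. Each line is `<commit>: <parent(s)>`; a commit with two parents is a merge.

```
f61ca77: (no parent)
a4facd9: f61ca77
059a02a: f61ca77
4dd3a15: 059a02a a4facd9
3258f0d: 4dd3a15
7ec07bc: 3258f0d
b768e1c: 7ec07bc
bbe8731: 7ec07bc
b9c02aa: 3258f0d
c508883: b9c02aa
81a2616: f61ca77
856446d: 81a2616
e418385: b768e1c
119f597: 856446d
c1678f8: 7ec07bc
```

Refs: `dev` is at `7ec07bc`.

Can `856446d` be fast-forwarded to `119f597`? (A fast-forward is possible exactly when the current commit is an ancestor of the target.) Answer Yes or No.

A fast-forward from 856446d to 119f597 is possible iff 856446d is an ancestor of 119f597.
Ancestors of 119f597: {119f597, 81a2616, 856446d, f61ca77}.
856446d is among them, so fast-forward is possible.

Yes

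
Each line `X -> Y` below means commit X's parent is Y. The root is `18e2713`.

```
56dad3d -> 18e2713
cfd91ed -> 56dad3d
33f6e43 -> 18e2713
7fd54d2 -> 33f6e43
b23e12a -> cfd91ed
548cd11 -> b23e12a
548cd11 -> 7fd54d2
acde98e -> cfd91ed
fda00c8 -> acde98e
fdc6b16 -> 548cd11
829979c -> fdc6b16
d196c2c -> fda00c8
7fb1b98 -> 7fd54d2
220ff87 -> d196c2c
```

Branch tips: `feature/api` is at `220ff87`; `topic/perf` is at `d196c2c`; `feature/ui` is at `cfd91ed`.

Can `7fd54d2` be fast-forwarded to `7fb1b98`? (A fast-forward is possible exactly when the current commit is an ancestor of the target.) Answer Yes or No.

Yes

A fast-forward from 7fd54d2 to 7fb1b98 is possible iff 7fd54d2 is an ancestor of 7fb1b98.
Ancestors of 7fb1b98: {18e2713, 33f6e43, 7fb1b98, 7fd54d2}.
7fd54d2 is among them, so fast-forward is possible.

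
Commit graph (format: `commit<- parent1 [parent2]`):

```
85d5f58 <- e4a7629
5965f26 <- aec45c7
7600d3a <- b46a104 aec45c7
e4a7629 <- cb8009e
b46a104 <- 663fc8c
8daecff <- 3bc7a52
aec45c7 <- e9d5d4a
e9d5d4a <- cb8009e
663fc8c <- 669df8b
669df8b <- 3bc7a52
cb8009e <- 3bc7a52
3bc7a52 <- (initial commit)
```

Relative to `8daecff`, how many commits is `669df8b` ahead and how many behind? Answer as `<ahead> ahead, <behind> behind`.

1 ahead, 1 behind

Reachable from 669df8b: {3bc7a52, 669df8b}.
Reachable from 8daecff: {3bc7a52, 8daecff}.
Only in 669df8b's history (ahead): {669df8b} — 1.
Only in 8daecff's history (behind): {8daecff} — 1.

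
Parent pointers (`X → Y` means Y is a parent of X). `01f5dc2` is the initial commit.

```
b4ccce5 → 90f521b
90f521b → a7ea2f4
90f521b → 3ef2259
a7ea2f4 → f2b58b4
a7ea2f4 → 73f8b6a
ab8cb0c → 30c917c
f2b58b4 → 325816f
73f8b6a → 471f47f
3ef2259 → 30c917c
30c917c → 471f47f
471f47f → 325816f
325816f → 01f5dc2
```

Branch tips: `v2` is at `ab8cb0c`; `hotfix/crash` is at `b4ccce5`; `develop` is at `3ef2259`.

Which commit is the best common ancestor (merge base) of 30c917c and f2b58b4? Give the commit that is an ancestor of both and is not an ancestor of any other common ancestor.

Ancestors of 30c917c: {01f5dc2, 30c917c, 325816f, 471f47f}.
Ancestors of f2b58b4: {01f5dc2, 325816f, f2b58b4}.
Common ancestors: {01f5dc2, 325816f}.
Among these, 325816f is not an ancestor of any other common ancestor — it is the merge base.

325816f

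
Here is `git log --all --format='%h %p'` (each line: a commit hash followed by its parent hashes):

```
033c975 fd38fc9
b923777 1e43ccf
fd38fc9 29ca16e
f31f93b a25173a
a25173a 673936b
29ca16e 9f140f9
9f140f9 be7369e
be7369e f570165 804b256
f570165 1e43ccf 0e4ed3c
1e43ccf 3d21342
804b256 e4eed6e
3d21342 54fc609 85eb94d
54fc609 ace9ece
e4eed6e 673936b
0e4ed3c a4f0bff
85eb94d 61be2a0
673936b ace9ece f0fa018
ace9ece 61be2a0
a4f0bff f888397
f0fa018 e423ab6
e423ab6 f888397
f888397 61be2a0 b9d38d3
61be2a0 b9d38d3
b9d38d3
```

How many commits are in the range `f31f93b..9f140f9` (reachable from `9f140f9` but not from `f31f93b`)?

11

Reachable from 9f140f9: {0e4ed3c, 1e43ccf, 3d21342, 54fc609, 61be2a0, 673936b, 804b256, 85eb94d, 9f140f9, a4f0bff, ace9ece, b9d38d3, be7369e, e423ab6, e4eed6e, f0fa018, f570165, f888397}.
Reachable from f31f93b: {61be2a0, 673936b, a25173a, ace9ece, b9d38d3, e423ab6, f0fa018, f31f93b, f888397}.
In 9f140f9's history but not f31f93b's: {0e4ed3c, 1e43ccf, 3d21342, 54fc609, 804b256, 85eb94d, 9f140f9, a4f0bff, be7369e, e4eed6e, f570165} — 11 commits.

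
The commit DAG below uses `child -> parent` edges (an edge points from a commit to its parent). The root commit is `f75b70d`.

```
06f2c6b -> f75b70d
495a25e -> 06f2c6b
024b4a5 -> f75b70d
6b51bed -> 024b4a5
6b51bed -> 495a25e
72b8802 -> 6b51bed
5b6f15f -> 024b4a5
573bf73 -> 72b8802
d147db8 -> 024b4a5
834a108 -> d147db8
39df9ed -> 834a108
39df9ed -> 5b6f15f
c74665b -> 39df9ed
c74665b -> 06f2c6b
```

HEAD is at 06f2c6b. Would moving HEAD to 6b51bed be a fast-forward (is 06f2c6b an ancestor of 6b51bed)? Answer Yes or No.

Yes

A fast-forward from 06f2c6b to 6b51bed is possible iff 06f2c6b is an ancestor of 6b51bed.
Ancestors of 6b51bed: {024b4a5, 06f2c6b, 495a25e, 6b51bed, f75b70d}.
06f2c6b is among them, so fast-forward is possible.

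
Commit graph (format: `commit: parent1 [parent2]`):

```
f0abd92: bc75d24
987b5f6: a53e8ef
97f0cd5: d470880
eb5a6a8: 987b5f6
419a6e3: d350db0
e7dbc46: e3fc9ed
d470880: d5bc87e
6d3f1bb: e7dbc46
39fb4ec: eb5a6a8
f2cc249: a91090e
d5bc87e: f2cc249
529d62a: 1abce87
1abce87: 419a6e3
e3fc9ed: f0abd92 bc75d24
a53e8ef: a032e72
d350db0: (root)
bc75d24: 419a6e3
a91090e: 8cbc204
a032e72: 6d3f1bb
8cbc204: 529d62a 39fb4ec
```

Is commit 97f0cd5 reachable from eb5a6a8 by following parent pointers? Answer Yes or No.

Ancestors of eb5a6a8: {419a6e3, 6d3f1bb, 987b5f6, a032e72, a53e8ef, bc75d24, d350db0, e3fc9ed, e7dbc46, eb5a6a8, f0abd92}.
97f0cd5 is not in that set, so it is not an ancestor of eb5a6a8.

No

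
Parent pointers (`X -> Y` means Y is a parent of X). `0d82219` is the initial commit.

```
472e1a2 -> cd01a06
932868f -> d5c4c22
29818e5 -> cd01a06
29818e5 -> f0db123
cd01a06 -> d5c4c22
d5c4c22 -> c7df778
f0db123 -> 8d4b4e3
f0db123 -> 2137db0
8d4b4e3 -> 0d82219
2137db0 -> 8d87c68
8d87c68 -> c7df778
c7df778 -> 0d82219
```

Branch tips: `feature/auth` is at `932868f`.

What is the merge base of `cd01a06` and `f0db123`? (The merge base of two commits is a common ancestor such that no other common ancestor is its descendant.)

c7df778

Ancestors of cd01a06: {0d82219, c7df778, cd01a06, d5c4c22}.
Ancestors of f0db123: {0d82219, 2137db0, 8d4b4e3, 8d87c68, c7df778, f0db123}.
Common ancestors: {0d82219, c7df778}.
Among these, c7df778 is not an ancestor of any other common ancestor — it is the merge base.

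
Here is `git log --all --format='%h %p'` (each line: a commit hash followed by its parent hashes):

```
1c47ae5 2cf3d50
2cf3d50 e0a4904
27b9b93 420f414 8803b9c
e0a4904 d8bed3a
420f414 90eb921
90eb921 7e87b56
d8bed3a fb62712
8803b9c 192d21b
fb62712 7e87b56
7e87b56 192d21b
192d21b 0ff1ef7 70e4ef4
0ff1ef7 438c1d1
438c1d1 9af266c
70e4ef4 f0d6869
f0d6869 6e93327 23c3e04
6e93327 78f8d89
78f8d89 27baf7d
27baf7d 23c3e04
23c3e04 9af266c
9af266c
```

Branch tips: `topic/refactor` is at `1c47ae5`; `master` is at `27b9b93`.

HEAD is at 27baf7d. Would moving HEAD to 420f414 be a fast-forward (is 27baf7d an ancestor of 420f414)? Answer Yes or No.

A fast-forward from 27baf7d to 420f414 is possible iff 27baf7d is an ancestor of 420f414.
Ancestors of 420f414: {0ff1ef7, 192d21b, 23c3e04, 27baf7d, 420f414, 438c1d1, 6e93327, 70e4ef4, 78f8d89, 7e87b56, 90eb921, 9af266c, f0d6869}.
27baf7d is among them, so fast-forward is possible.

Yes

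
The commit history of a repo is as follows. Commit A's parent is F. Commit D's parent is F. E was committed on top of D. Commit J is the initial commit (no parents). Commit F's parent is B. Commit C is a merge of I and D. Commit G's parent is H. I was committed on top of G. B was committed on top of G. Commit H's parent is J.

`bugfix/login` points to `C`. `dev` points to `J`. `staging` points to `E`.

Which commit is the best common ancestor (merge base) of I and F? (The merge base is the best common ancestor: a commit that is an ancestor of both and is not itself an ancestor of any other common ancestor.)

G

Ancestors of I: {G, H, I, J}.
Ancestors of F: {B, F, G, H, J}.
Common ancestors: {G, H, J}.
Among these, G is not an ancestor of any other common ancestor — it is the merge base.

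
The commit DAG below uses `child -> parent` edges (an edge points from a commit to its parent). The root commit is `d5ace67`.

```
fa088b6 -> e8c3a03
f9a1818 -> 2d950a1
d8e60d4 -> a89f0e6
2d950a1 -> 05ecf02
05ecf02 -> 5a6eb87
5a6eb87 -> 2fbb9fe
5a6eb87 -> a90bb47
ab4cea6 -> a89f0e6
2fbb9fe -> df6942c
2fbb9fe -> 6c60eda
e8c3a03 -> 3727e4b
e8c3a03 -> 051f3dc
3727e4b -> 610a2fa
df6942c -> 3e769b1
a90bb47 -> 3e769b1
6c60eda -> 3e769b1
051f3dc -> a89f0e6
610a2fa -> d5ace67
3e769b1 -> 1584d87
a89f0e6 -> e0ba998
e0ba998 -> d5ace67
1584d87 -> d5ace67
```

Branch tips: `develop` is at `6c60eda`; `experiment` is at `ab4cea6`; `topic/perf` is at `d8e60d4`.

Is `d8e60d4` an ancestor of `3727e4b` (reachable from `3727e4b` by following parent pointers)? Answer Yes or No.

No

Ancestors of 3727e4b: {3727e4b, 610a2fa, d5ace67}.
d8e60d4 is not in that set, so it is not an ancestor of 3727e4b.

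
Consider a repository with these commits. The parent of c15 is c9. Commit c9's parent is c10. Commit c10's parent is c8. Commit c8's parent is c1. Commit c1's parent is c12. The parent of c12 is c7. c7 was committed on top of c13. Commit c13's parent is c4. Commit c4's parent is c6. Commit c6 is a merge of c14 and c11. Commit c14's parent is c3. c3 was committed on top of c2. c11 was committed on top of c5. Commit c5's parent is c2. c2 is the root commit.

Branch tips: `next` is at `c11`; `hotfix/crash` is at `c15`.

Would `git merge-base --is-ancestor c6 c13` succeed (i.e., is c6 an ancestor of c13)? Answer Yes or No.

Ancestors of c13 (commits reachable by following parents): {c11, c13, c14, c2, c3, c4, c5, c6}.
c6 is in that set, so it is an ancestor of c13.

Yes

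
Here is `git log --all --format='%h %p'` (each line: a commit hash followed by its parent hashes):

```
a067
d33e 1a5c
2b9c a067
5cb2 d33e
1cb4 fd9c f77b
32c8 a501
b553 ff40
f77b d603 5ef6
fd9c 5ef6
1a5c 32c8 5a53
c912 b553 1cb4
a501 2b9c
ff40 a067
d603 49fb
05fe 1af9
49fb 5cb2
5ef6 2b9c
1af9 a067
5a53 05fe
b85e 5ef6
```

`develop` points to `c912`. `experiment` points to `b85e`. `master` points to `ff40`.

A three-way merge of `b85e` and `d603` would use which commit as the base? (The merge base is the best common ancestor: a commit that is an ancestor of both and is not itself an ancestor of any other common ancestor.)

Ancestors of b85e: {2b9c, 5ef6, a067, b85e}.
Ancestors of d603: {05fe, 1a5c, 1af9, 2b9c, 32c8, 49fb, 5a53, 5cb2, a067, a501, d33e, d603}.
Common ancestors: {2b9c, a067}.
Among these, 2b9c is not an ancestor of any other common ancestor — it is the merge base.

2b9c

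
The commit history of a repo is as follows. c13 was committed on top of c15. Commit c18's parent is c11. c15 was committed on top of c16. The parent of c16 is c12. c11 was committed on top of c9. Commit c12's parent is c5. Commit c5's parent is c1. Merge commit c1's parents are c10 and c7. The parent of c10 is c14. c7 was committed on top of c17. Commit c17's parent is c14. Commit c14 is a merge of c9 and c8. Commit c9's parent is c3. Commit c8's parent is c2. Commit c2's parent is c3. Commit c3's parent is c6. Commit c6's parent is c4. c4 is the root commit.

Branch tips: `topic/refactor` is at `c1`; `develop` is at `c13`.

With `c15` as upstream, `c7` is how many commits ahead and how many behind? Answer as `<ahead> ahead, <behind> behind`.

Reachable from c7: {c14, c17, c2, c3, c4, c6, c7, c8, c9}.
Reachable from c15: {c1, c10, c12, c14, c15, c16, c17, c2, c3, c4, c5, c6, c7, c8, c9}.
Only in c7's history (ahead): {} — 0.
Only in c15's history (behind): {c1, c10, c12, c15, c16, c5} — 6.

0 ahead, 6 behind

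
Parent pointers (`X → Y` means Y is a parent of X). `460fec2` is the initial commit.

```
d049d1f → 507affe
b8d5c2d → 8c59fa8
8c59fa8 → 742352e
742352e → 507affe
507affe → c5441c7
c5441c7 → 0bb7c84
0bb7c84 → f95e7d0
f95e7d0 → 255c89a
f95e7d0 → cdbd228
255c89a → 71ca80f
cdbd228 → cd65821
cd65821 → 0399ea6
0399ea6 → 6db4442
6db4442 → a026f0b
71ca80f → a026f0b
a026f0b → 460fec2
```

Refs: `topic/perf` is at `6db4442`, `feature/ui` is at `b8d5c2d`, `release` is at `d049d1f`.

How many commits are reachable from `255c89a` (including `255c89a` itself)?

Walking parent pointers from 255c89a: reachable set = {255c89a, 460fec2, 71ca80f, a026f0b}.
That is 4 commits.

4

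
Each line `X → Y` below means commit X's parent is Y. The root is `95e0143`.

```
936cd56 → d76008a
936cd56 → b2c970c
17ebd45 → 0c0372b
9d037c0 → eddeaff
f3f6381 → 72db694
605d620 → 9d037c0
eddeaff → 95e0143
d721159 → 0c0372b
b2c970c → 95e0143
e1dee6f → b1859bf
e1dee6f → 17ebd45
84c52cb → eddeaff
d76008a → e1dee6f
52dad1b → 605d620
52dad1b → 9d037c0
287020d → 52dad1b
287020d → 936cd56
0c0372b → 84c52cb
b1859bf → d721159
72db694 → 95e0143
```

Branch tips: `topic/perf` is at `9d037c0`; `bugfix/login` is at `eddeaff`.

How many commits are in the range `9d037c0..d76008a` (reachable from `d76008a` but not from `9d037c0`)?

Reachable from d76008a: {0c0372b, 17ebd45, 84c52cb, 95e0143, b1859bf, d721159, d76008a, e1dee6f, eddeaff}.
Reachable from 9d037c0: {95e0143, 9d037c0, eddeaff}.
In d76008a's history but not 9d037c0's: {0c0372b, 17ebd45, 84c52cb, b1859bf, d721159, d76008a, e1dee6f} — 7 commits.

7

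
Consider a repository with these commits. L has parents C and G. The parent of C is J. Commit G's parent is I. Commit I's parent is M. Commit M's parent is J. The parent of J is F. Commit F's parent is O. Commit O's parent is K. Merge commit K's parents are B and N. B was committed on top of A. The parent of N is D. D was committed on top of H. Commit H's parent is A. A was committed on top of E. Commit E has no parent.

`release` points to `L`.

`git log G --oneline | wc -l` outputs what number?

Walking parent pointers from G: reachable set = {A, B, D, E, F, G, H, I, J, K, M, N, O}.
That is 13 commits.

13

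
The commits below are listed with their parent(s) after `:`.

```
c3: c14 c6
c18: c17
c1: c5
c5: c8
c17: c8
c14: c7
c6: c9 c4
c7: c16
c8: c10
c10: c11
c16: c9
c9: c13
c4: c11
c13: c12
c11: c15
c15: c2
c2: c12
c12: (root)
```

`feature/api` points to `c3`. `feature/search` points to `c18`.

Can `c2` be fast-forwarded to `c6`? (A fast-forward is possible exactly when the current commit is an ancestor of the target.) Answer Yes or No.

Yes

A fast-forward from c2 to c6 is possible iff c2 is an ancestor of c6.
Ancestors of c6: {c11, c12, c13, c15, c2, c4, c6, c9}.
c2 is among them, so fast-forward is possible.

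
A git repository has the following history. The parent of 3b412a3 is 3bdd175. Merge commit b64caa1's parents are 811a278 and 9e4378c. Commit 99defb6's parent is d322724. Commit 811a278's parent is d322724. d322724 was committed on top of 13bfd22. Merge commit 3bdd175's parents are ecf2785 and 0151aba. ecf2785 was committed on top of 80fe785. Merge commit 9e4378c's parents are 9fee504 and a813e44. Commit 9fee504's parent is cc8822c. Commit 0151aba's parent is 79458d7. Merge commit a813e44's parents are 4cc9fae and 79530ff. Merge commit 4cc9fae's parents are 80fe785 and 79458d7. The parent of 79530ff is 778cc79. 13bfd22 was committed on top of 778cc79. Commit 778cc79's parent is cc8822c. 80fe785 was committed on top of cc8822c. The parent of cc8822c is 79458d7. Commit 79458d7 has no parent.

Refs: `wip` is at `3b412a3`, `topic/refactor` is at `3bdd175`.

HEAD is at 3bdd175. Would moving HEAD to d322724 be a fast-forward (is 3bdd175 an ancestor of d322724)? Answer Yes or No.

No

A fast-forward from 3bdd175 to d322724 is possible iff 3bdd175 is an ancestor of d322724.
Ancestors of d322724: {13bfd22, 778cc79, 79458d7, cc8822c, d322724}.
3bdd175 is not among them, so fast-forward is not possible.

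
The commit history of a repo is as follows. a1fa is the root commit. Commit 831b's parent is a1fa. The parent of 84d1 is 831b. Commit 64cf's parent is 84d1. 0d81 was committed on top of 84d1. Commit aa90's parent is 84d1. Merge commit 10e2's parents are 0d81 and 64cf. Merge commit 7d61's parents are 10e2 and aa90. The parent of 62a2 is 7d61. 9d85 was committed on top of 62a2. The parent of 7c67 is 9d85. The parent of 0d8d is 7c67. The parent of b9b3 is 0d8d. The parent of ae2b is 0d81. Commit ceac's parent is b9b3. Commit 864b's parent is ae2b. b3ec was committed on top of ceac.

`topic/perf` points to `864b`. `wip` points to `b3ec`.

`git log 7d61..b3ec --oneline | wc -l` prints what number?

7

Reachable from b3ec: {0d81, 0d8d, 10e2, 62a2, 64cf, 7c67, 7d61, 831b, 84d1, 9d85, a1fa, aa90, b3ec, b9b3, ceac}.
Reachable from 7d61: {0d81, 10e2, 64cf, 7d61, 831b, 84d1, a1fa, aa90}.
In b3ec's history but not 7d61's: {0d8d, 62a2, 7c67, 9d85, b3ec, b9b3, ceac} — 7 commits.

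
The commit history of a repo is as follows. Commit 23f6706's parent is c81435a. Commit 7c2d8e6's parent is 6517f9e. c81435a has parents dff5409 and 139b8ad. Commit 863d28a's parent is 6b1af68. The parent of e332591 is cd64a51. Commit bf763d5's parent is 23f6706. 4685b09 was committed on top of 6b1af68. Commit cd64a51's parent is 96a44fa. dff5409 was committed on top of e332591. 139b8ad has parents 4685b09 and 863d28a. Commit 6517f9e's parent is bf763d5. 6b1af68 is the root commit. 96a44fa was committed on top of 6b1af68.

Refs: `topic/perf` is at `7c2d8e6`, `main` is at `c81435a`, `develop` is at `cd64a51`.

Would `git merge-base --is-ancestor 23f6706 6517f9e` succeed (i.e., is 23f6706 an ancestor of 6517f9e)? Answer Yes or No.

Ancestors of 6517f9e (commits reachable by following parents): {139b8ad, 23f6706, 4685b09, 6517f9e, 6b1af68, 863d28a, 96a44fa, bf763d5, c81435a, cd64a51, dff5409, e332591}.
23f6706 is in that set, so it is an ancestor of 6517f9e.

Yes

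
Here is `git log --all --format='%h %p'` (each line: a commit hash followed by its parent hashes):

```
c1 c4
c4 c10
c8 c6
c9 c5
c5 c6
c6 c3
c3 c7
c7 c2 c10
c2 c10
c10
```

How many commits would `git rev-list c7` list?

3

Walking parent pointers from c7: reachable set = {c10, c2, c7}.
That is 3 commits.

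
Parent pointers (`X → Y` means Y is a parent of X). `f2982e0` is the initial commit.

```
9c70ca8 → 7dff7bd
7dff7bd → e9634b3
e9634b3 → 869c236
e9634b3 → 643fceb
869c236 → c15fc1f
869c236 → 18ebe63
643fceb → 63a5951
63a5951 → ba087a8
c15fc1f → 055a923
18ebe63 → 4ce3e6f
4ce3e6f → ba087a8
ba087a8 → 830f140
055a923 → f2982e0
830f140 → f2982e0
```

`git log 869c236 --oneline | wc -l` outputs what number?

Walking parent pointers from 869c236: reachable set = {055a923, 18ebe63, 4ce3e6f, 830f140, 869c236, ba087a8, c15fc1f, f2982e0}.
That is 8 commits.

8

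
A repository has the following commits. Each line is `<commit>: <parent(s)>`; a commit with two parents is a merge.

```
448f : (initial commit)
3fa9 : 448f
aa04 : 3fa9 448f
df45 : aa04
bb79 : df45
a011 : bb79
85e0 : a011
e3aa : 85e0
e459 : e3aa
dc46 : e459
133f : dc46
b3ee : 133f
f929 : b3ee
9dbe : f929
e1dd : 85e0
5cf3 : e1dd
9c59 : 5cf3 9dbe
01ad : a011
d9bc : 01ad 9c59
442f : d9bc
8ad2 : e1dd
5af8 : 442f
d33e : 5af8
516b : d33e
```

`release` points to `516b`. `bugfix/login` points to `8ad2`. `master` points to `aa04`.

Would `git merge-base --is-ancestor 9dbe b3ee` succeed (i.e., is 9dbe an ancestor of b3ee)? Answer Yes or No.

Ancestors of b3ee: {133f, 3fa9, 448f, 85e0, a011, aa04, b3ee, bb79, dc46, df45, e3aa, e459}.
9dbe is not in that set, so it is not an ancestor of b3ee.

No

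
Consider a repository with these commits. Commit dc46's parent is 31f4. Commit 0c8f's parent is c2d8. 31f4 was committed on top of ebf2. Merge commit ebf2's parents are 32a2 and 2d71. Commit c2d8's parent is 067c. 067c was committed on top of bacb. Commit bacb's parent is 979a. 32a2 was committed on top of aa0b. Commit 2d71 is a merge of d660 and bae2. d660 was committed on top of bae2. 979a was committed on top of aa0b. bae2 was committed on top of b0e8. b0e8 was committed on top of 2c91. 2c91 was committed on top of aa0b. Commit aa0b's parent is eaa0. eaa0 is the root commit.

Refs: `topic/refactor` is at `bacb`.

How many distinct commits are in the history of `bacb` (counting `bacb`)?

Walking parent pointers from bacb: reachable set = {979a, aa0b, bacb, eaa0}.
That is 4 commits.

4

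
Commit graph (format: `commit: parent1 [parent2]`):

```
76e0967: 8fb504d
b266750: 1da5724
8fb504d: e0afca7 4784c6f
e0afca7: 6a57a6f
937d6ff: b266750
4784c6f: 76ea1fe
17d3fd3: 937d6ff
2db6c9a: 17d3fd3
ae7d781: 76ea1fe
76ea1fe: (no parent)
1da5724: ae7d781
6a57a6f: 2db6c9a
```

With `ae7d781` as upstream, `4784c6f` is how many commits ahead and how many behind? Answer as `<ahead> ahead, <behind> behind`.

1 ahead, 1 behind

Reachable from 4784c6f: {4784c6f, 76ea1fe}.
Reachable from ae7d781: {76ea1fe, ae7d781}.
Only in 4784c6f's history (ahead): {4784c6f} — 1.
Only in ae7d781's history (behind): {ae7d781} — 1.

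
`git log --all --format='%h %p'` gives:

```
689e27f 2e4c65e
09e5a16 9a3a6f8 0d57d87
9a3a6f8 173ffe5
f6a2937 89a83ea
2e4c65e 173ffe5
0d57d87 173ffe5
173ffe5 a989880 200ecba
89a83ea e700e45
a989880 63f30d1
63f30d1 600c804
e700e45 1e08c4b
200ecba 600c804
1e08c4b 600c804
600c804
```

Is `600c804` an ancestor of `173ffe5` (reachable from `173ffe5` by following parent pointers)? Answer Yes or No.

Ancestors of 173ffe5 (commits reachable by following parents): {173ffe5, 200ecba, 600c804, 63f30d1, a989880}.
600c804 is in that set, so it is an ancestor of 173ffe5.

Yes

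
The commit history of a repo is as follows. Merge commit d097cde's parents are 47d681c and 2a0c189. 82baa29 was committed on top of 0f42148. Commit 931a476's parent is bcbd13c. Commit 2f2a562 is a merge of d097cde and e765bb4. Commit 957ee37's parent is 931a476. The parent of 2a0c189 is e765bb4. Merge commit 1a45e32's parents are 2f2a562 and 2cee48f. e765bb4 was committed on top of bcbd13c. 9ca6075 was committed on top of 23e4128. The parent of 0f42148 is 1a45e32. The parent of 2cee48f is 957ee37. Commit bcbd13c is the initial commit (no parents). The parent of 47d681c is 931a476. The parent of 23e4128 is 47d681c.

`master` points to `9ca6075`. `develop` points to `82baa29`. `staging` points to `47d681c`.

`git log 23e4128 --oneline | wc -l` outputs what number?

Walking parent pointers from 23e4128: reachable set = {23e4128, 47d681c, 931a476, bcbd13c}.
That is 4 commits.

4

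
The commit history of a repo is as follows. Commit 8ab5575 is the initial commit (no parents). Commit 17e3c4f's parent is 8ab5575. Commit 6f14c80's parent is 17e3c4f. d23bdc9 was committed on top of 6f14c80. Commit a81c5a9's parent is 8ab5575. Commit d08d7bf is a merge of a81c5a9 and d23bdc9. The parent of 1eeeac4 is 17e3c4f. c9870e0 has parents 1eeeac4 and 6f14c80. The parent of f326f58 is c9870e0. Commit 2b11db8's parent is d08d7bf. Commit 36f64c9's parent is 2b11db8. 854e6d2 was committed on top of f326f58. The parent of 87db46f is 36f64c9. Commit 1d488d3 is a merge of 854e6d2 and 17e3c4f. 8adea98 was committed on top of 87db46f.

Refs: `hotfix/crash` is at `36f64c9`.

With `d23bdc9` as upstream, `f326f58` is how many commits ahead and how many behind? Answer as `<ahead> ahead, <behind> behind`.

Reachable from f326f58: {17e3c4f, 1eeeac4, 6f14c80, 8ab5575, c9870e0, f326f58}.
Reachable from d23bdc9: {17e3c4f, 6f14c80, 8ab5575, d23bdc9}.
Only in f326f58's history (ahead): {1eeeac4, c9870e0, f326f58} — 3.
Only in d23bdc9's history (behind): {d23bdc9} — 1.

3 ahead, 1 behind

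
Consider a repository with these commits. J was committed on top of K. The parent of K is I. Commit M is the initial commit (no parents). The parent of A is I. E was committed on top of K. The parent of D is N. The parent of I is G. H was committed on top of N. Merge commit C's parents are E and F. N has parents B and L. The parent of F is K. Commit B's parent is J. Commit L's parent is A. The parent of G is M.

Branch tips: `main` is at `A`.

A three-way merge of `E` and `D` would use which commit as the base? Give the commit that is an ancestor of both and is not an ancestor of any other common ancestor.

K

Ancestors of E: {E, G, I, K, M}.
Ancestors of D: {A, B, D, G, I, J, K, L, M, N}.
Common ancestors: {G, I, K, M}.
Among these, K is not an ancestor of any other common ancestor — it is the merge base.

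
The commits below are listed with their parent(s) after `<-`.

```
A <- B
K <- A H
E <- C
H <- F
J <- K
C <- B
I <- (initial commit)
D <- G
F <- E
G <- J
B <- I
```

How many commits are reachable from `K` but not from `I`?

7

Reachable from K: {A, B, C, E, F, H, I, K}.
Reachable from I: {I}.
In K's history but not I's: {A, B, C, E, F, H, K} — 7 commits.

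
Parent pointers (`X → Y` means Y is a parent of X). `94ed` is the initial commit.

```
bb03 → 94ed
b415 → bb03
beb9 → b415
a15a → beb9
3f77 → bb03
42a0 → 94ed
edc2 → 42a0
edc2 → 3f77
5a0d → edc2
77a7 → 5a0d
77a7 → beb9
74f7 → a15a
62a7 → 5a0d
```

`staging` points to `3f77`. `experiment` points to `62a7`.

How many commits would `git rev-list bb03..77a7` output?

Reachable from 77a7: {3f77, 42a0, 5a0d, 77a7, 94ed, b415, bb03, beb9, edc2}.
Reachable from bb03: {94ed, bb03}.
In 77a7's history but not bb03's: {3f77, 42a0, 5a0d, 77a7, b415, beb9, edc2} — 7 commits.

7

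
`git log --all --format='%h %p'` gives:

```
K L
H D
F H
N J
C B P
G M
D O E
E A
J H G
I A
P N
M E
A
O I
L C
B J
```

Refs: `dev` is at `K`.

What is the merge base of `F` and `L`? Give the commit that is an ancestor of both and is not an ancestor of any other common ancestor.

Ancestors of F: {A, D, E, F, H, I, O}.
Ancestors of L: {A, B, C, D, E, G, H, I, J, L, M, N, O, P}.
Common ancestors: {A, D, E, H, I, O}.
Among these, H is not an ancestor of any other common ancestor — it is the merge base.

H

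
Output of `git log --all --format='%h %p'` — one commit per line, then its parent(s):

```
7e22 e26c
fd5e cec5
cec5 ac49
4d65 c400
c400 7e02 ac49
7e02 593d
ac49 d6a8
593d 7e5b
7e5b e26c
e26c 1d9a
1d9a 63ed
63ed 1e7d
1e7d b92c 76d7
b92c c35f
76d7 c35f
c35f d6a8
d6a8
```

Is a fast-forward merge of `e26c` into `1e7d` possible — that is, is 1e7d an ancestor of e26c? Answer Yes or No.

A fast-forward from 1e7d to e26c is possible iff 1e7d is an ancestor of e26c.
Ancestors of e26c: {1d9a, 1e7d, 63ed, 76d7, b92c, c35f, d6a8, e26c}.
1e7d is among them, so fast-forward is possible.

Yes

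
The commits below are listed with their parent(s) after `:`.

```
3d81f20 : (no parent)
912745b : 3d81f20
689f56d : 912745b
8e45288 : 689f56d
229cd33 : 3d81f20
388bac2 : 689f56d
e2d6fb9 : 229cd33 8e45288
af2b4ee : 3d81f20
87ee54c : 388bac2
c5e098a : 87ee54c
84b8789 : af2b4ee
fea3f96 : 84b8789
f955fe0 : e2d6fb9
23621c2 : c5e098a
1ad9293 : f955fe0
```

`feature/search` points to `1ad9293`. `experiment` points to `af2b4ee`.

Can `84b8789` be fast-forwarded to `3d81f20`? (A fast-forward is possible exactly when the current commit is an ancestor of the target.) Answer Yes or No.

A fast-forward from 84b8789 to 3d81f20 is possible iff 84b8789 is an ancestor of 3d81f20.
Ancestors of 3d81f20: {3d81f20}.
84b8789 is not among them, so fast-forward is not possible.

No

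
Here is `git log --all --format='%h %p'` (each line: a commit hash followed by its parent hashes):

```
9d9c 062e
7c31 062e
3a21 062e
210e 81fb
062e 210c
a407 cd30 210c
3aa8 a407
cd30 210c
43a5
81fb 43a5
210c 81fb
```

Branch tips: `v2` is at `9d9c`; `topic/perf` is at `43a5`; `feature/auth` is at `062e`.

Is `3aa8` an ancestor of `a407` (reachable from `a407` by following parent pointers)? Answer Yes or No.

Ancestors of a407: {210c, 43a5, 81fb, a407, cd30}.
3aa8 is not in that set, so it is not an ancestor of a407.

No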